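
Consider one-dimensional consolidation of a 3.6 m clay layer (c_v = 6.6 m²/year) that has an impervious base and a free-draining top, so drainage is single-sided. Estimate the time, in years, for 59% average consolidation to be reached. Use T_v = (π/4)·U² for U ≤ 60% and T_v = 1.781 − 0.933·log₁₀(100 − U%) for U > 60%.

Drainage path length: H_d = H = 3.6 m (single drainage).
U ≤ 60%: T_v = (π/4)·U² = (π/4)×0.59² = 0.2734.
t = T_v·H_d²/c_v = 0.2734×3.6²/6.6 = 0.5369 years.

t ≈ 0.537 years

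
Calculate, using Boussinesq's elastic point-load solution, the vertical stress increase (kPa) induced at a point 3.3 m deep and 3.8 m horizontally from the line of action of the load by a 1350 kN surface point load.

Boussinesq vertical stress below a point load on an elastic half-space:
Δσ_z = 3P/(2πz²) · [1 + (r/z)²]^(−5/2)
r/z = 3.8/3.3 = 1.1515; [1+(r/z)²]^(−5/2) = 0.12119.
Δσ_z = 3×1350/(2π×3.3²) × 0.12119 = 59.19 × 0.12119 = 7.173 kPa

Δσ_z ≈ 7.17 kPa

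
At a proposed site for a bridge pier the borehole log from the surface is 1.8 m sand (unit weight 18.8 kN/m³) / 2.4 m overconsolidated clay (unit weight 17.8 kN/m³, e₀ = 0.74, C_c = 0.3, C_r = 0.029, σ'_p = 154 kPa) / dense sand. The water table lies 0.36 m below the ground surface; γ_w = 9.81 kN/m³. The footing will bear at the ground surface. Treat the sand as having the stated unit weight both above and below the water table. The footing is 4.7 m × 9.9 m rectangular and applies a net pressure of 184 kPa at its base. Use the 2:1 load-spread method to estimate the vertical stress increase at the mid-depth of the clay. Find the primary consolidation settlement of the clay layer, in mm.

Mid-depth of clay below the ground surface: z = 1.8 + 2.4/2 = 3 m.
Total vertical stress at mid-clay: σ_v = 18.8×1.8 + 17.8×1.2 = 55.2 kPa.
Pore pressure: u = 9.81×(3 − 0.36) = 25.898 kPa.
Initial effective stress: σ'_0 = σ_v − u = 55.2 − 25.898 = 29.302 kPa.
Stress increase at mid-clay by the 2:1 spreading method:
Δσ = qBL/((B+z)(L+z)) = 184×4.7×9.9/((4.7+3)(9.9+3)) = 86.193 kPa
Final effective stress: σ'_f = 29.302 + 86.193 = 115.5 kPa.
σ'_f = 115.5 ≤ σ'_p = 154 kPa, so the clay remains overconsolidated and only the recompression index applies:
S_c = C_r·H/(1+e₀)·log₁₀(σ'_f/σ'_0) = 0.029×2.4/1.74×log₁₀(115.5/29.302)
    = 0.04 × 0.59568 = 0.02383 m

S_c ≈ 23.8 mm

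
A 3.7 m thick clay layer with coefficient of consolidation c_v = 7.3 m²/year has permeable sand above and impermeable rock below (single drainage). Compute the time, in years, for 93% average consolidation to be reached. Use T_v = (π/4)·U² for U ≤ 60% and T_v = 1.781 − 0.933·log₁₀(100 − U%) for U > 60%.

t ≈ 1.86 years

Drainage path length: H_d = H = 3.7 m (single drainage).
U > 60%: T_v = 1.781 − 0.933·log₁₀(100 − 93) = 0.99252.
t = T_v·H_d²/c_v = 0.99252×3.7²/7.3 = 1.861 years.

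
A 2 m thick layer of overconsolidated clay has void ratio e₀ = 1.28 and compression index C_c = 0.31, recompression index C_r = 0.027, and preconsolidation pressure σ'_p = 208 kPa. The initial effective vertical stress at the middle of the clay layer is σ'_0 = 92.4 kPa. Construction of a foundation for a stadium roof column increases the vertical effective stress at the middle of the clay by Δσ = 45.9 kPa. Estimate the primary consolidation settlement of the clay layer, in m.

S_c ≈ 0.00415 m

Final effective stress: σ'_f = 92.4 + 45.9 = 138.3 kPa.
σ'_f = 138.3 ≤ σ'_p = 208 kPa, so the clay remains overconsolidated and only the recompression index applies:
S_c = C_r·H/(1+e₀)·log₁₀(σ'_f/σ'_0) = 0.027×2/2.28×log₁₀(138.3/92.4)
    = 0.023684 × 0.17515 = 0.004148 m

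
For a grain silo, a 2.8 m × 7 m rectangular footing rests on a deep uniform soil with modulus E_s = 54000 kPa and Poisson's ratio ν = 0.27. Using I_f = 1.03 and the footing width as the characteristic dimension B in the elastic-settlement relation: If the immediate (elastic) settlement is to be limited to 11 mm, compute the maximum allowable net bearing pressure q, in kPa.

q ≈ 222 kPa

S_e = q·B·(1−ν²)/E_s · I_f  ⇒  q = S_e·E_s / (B·(1−ν²)·I_f).
q = 0.011 × 54000 / (2.8 × 0.9271 × 1.03) = 222.2 kPa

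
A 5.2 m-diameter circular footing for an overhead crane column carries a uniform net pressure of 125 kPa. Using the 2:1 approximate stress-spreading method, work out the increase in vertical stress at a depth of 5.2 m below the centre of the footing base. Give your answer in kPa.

Δσ_z ≈ 31.2 kPa

By the 2:1 method the load spreads at 1 horizontal : 2 vertical, so at depth z the loaded area has grown by z in each plan dimension:
Δσ ≈ qD²/(D+z)² = 125×5.2²/(5.2+5.2)² = 31.25 kPa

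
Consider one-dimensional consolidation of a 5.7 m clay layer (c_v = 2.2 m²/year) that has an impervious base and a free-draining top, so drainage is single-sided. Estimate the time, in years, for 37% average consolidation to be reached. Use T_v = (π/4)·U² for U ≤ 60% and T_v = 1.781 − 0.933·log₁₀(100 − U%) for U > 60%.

t ≈ 1.59 years

Drainage path length: H_d = H = 5.7 m (single drainage).
U ≤ 60%: T_v = (π/4)·U² = (π/4)×0.37² = 0.10752.
t = T_v·H_d²/c_v = 0.10752×5.7²/2.2 = 1.588 years.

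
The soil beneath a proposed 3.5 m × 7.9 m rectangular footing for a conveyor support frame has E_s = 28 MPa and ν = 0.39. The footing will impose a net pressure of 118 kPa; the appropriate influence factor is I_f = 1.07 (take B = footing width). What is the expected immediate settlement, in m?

S_e ≈ 0.0134 m

Immediate (elastic) settlement: S_e = q·B·(1−ν²)/E_s · I_f.
E_s = 28 MPa = 28000 kPa.
S_e = 118 × 3.5 × (1 − 0.39²) / 28000 × 1.07
    = 118 × 3.5 × 0.8479 / 28000 × 1.07
    = 0.01338 m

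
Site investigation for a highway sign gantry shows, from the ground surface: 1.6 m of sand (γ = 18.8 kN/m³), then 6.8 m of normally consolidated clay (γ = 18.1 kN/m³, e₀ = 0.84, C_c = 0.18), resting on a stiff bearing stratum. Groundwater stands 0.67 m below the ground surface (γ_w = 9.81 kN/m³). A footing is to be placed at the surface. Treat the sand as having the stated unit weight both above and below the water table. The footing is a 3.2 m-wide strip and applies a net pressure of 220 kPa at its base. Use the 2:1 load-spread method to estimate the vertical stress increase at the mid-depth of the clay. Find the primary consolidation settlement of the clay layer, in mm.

S_c ≈ 292 mm

Mid-depth of clay below the ground surface: z = 1.6 + 6.8/2 = 5 m.
Total vertical stress at mid-clay: σ_v = 18.8×1.6 + 18.1×3.4 = 91.62 kPa.
Pore pressure: u = 9.81×(5 − 0.67) = 42.477 kPa.
Initial effective stress: σ'_0 = σ_v − u = 91.62 − 42.477 = 49.143 kPa.
Stress increase at mid-clay by the 2:1 spreading method:
Δσ = qB/(B+z) = 220×3.2/(3.2+5) = 85.854 kPa
Final effective stress: σ'_f = σ'_0 + Δσ = 49.143 + 85.854 = 135 kPa.
Normally consolidated clay, so the full stress increment lies on the virgin compression line:
S_c = C_c·H/(1+e₀)·log₁₀(σ'_f/σ'_0) = 0.18×6.8/(1+0.84)×log₁₀(135/49.143)
    = 0.66522 × 0.43887 = 0.2919 m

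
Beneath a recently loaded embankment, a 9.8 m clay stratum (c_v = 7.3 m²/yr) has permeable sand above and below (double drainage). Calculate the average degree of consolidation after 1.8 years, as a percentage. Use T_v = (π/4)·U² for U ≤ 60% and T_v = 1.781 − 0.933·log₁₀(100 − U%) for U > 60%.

U ≈ 79 %

Drainage path length: H_d = H/2 = 4.9 m (double drainage).
T_v = c_v·t/H_d² = 7.3×1.8/4.9² = 0.54727.
T_v = 0.54727 corresponds to the U > 60% branch:
U = 1 − 10^((1.781 − T_v)/0.933)/100 = 0.7899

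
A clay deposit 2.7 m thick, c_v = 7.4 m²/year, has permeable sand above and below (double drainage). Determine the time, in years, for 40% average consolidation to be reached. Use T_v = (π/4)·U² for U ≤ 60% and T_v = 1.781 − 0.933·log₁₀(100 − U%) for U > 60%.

Drainage path length: H_d = H/2 = 1.35 m (double drainage).
U ≤ 60%: T_v = (π/4)·U² = (π/4)×0.4² = 0.12566.
t = T_v·H_d²/c_v = 0.12566×1.35²/7.4 = 0.03095 years.

t ≈ 0.0309 years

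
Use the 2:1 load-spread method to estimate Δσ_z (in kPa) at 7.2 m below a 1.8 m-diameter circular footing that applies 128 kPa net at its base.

By the 2:1 method the load spreads at 1 horizontal : 2 vertical, so at depth z the loaded area has grown by z in each plan dimension:
Δσ ≈ qD²/(D+z)² = 128×1.8²/(1.8+7.2)² = 5.12 kPa

Δσ_z ≈ 5.12 kPa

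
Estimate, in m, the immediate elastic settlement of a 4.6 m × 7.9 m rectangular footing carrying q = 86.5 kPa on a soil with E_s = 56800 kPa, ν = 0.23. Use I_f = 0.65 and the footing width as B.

S_e ≈ 0.00431 m

Immediate (elastic) settlement: S_e = q·B·(1−ν²)/E_s · I_f.
S_e = 86.5 × 4.6 × (1 − 0.23²) / 56800 × 0.65
    = 86.5 × 4.6 × 0.9471 / 56800 × 0.65
    = 0.004313 m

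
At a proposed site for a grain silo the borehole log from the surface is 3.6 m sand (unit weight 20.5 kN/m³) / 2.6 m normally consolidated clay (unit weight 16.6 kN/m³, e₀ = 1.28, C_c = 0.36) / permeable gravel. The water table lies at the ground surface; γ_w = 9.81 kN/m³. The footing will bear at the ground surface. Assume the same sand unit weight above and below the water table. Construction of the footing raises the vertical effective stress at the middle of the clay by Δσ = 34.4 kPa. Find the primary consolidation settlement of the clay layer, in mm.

Mid-depth of clay below the ground surface: z = 3.6 + 2.6/2 = 4.9 m.
Total vertical stress at mid-clay: σ_v = 20.5×3.6 + 16.6×1.3 = 95.38 kPa.
Pore pressure: u = 9.81×(4.9 − 0) = 48.069 kPa.
Initial effective stress: σ'_0 = σ_v − u = 95.38 − 48.069 = 47.311 kPa.
Final effective stress: σ'_f = σ'_0 + Δσ = 47.311 + 34.4 = 81.711 kPa.
Normally consolidated clay, so the full stress increment lies on the virgin compression line:
S_c = C_c·H/(1+e₀)·log₁₀(σ'_f/σ'_0) = 0.36×2.6/(1+1.28)×log₁₀(81.711/47.311)
    = 0.41053 × 0.23732 = 0.09743 m

S_c ≈ 97.4 mm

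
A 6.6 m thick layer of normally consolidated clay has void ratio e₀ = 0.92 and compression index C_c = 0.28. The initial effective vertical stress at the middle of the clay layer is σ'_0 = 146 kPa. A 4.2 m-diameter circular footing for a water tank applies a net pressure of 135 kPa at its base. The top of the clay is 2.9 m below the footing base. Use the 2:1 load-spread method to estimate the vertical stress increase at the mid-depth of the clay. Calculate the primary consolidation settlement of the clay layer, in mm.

Mid-depth of clay below the footing base: z = 2.9 + 6.6/2 = 6.2 m.
Stress increase at mid-clay by the 2:1 spreading method:
Δσ ≈ qD²/(D+z)² = 135×4.2²/(4.2+6.2)² = 22.017 kPa
Final effective stress: σ'_f = σ'_0 + Δσ = 146 + 22.017 = 168.02 kPa.
Normally consolidated clay, so the full stress increment lies on the virgin compression line:
S_c = C_c·H/(1+e₀)·log₁₀(σ'_f/σ'_0) = 0.28×6.6/(1+0.92)×log₁₀(168.02/146)
    = 0.9625 × 0.061008 = 0.05872 m

S_c ≈ 58.7 mm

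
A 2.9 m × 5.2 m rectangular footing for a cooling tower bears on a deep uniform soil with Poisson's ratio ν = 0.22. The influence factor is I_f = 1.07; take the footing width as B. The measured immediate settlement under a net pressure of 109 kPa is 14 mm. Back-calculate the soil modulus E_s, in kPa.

S_e = q·B·(1−ν²)/E_s · I_f  ⇒  E_s = q·B·(1−ν²)·I_f / S_e.
E_s = 109 × 2.9 × 0.9516 × 1.07 / 0.014 = 22990 kPa

E_s ≈ 23000 kPa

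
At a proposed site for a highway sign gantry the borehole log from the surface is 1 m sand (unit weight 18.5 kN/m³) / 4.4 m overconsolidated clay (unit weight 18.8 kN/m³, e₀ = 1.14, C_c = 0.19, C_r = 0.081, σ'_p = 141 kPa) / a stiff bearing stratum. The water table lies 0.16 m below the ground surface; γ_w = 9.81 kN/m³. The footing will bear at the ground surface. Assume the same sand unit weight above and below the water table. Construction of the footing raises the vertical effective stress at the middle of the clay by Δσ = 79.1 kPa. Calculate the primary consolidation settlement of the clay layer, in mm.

S_c ≈ 93.3 mm

Mid-depth of clay below the ground surface: z = 1 + 4.4/2 = 3.2 m.
Total vertical stress at mid-clay: σ_v = 18.5×1 + 18.8×2.2 = 59.86 kPa.
Pore pressure: u = 9.81×(3.2 − 0.16) = 29.822 kPa.
Initial effective stress: σ'_0 = σ_v − u = 59.86 − 29.822 = 30.038 kPa.
Final effective stress: σ'_f = 30.038 + 79.1 = 109.14 kPa.
σ'_f = 109.14 ≤ σ'_p = 141 kPa, so the clay remains overconsolidated and only the recompression index applies:
S_c = C_r·H/(1+e₀)·log₁₀(σ'_f/σ'_0) = 0.081×4.4/2.14×log₁₀(109.14/30.038)
    = 0.16654 × 0.56031 = 0.09332 m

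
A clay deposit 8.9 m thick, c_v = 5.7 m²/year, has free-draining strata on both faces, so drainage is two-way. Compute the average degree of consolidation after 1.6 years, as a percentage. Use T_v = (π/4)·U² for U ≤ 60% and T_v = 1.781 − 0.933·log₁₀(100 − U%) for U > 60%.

Drainage path length: H_d = H/2 = 4.45 m (double drainage).
T_v = c_v·t/H_d² = 5.7×1.6/4.45² = 0.46055.
T_v = 0.46055 corresponds to the U > 60% branch:
U = 1 − 10^((1.781 − T_v)/0.933)/100 = 0.7398

U ≈ 74 %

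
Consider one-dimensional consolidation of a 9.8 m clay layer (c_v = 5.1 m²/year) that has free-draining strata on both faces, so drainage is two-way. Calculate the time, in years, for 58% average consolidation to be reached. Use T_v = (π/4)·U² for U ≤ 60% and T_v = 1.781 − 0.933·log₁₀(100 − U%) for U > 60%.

t ≈ 1.24 years

Drainage path length: H_d = H/2 = 4.9 m (double drainage).
U ≤ 60%: T_v = (π/4)·U² = (π/4)×0.58² = 0.26421.
t = T_v·H_d²/c_v = 0.26421×4.9²/5.1 = 1.244 years.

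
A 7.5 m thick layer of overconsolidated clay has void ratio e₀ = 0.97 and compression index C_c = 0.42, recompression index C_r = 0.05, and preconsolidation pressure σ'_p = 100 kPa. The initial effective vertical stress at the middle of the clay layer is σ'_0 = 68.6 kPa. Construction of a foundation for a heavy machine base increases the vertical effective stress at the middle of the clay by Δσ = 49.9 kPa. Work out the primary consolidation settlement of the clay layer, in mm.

Final effective stress: σ'_f = 68.6 + 49.9 = 118.5 kPa.
σ'_f = 118.5 > σ'_p = 100 kPa, so the stress path crosses the preconsolidation pressure — recompression up to σ'_p, then virgin compression beyond:
S_c = H/(1+e₀)·[C_r·log₁₀(σ'_p/σ'_0) + C_c·log₁₀(σ'_f/σ'_p)]
    = 7.5/1.97 × [0.05×log₁₀(100/68.6) + 0.42×log₁₀(118.5/100)]
    = 3.8071 × [0.0081838 + 0.030962] = 0.149 m

S_c ≈ 149 mm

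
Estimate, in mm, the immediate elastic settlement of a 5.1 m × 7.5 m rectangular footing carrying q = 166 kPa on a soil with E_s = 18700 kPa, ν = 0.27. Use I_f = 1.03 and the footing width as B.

S_e ≈ 43.2 mm

Immediate (elastic) settlement: S_e = q·B·(1−ν²)/E_s · I_f.
S_e = 166 × 5.1 × (1 − 0.27²) / 18700 × 1.03
    = 166 × 5.1 × 0.9271 / 18700 × 1.03
    = 0.04323 m = 43.23 mm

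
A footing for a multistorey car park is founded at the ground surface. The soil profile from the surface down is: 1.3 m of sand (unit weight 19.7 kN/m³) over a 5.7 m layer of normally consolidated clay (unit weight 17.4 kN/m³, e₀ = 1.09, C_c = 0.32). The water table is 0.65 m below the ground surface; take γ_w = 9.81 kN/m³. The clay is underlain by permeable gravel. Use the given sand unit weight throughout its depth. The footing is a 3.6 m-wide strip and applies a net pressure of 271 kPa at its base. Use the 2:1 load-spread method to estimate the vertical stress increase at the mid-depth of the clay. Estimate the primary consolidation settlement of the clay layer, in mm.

S_c ≈ 533 mm

Mid-depth of clay below the ground surface: z = 1.3 + 5.7/2 = 4.15 m.
Total vertical stress at mid-clay: σ_v = 19.7×1.3 + 17.4×2.85 = 75.2 kPa.
Pore pressure: u = 9.81×(4.15 − 0.65) = 34.335 kPa.
Initial effective stress: σ'_0 = σ_v − u = 75.2 − 34.335 = 40.865 kPa.
Stress increase at mid-clay by the 2:1 spreading method:
Δσ = qB/(B+z) = 271×3.6/(3.6+4.15) = 125.88 kPa
Final effective stress: σ'_f = σ'_0 + Δσ = 40.865 + 125.88 = 166.75 kPa.
Normally consolidated clay, so the full stress increment lies on the virgin compression line:
S_c = C_c·H/(1+e₀)·log₁₀(σ'_f/σ'_0) = 0.32×5.7/(1+1.09)×log₁₀(166.75/40.865)
    = 0.87273 × 0.61071 = 0.533 m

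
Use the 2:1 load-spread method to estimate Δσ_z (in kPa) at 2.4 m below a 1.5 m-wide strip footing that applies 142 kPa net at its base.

Δσ_z ≈ 54.6 kPa

By the 2:1 method the load spreads at 1 horizontal : 2 vertical, so at depth z the loaded area has grown by z in each plan dimension:
Δσ = qB/(B+z) = 142×1.5/(1.5+2.4) = 54.615 kPa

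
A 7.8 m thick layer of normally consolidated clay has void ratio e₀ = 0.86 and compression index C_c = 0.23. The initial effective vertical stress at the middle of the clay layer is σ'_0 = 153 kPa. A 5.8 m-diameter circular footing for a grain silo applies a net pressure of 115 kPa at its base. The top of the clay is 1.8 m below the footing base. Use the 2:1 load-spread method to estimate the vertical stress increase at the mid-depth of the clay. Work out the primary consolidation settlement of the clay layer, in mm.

S_c ≈ 73.3 mm

Mid-depth of clay below the footing base: z = 1.8 + 7.8/2 = 5.7 m.
Stress increase at mid-clay by the 2:1 spreading method:
Δσ ≈ qD²/(D+z)² = 115×5.8²/(5.8+5.7)² = 29.252 kPa
Final effective stress: σ'_f = σ'_0 + Δσ = 153 + 29.252 = 182.25 kPa.
Normally consolidated clay, so the full stress increment lies on the virgin compression line:
S_c = C_c·H/(1+e₀)·log₁₀(σ'_f/σ'_0) = 0.23×7.8/(1+0.86)×log₁₀(182.25/153)
    = 0.96452 × 0.075976 = 0.07328 m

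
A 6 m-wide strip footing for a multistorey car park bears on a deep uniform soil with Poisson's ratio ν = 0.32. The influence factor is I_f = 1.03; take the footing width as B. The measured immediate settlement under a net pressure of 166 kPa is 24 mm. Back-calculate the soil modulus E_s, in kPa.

E_s ≈ 38400 kPa

S_e = q·B·(1−ν²)/E_s · I_f  ⇒  E_s = q·B·(1−ν²)·I_f / S_e.
E_s = 166 × 6 × 0.8976 × 1.03 / 0.024 = 38370 kPa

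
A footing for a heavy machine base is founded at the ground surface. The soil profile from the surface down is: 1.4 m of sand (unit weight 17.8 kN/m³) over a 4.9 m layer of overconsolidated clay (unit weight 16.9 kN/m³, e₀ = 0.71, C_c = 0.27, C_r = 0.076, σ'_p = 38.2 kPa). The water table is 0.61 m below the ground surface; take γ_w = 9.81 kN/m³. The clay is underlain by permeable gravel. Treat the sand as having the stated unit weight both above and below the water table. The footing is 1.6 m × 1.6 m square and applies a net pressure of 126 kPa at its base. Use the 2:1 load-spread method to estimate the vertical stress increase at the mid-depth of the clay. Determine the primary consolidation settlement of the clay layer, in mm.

S_c ≈ 67.6 mm

Mid-depth of clay below the ground surface: z = 1.4 + 4.9/2 = 3.85 m.
Total vertical stress at mid-clay: σ_v = 17.8×1.4 + 16.9×2.45 = 66.325 kPa.
Pore pressure: u = 9.81×(3.85 − 0.61) = 31.784 kPa.
Initial effective stress: σ'_0 = σ_v − u = 66.325 − 31.784 = 34.541 kPa.
Stress increase at mid-clay by the 2:1 spreading method:
Δσ = qBL/((B+z)(L+z)) = 126×1.6×1.6/((1.6+3.85)(1.6+3.85)) = 10.86 kPa
Final effective stress: σ'_f = 34.541 + 10.86 = 45.401 kPa.
σ'_f = 45.401 > σ'_p = 38.2 kPa, so the stress path crosses the preconsolidation pressure — recompression up to σ'_p, then virgin compression beyond:
S_c = H/(1+e₀)·[C_r·log₁₀(σ'_p/σ'_0) + C_c·log₁₀(σ'_f/σ'_p)]
    = 4.9/1.71 × [0.076×log₁₀(38.2/34.541) + 0.27×log₁₀(45.401/38.2)]
    = 2.8655 × [0.0033234 + 0.020251] = 0.06755 m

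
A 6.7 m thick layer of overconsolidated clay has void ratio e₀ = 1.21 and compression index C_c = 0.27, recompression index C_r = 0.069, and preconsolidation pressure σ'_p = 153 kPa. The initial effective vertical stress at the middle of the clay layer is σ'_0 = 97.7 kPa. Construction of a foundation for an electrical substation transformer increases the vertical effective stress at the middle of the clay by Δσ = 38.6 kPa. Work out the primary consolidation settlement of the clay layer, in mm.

Final effective stress: σ'_f = 97.7 + 38.6 = 136.3 kPa.
σ'_f = 136.3 ≤ σ'_p = 153 kPa, so the clay remains overconsolidated and only the recompression index applies:
S_c = C_r·H/(1+e₀)·log₁₀(σ'_f/σ'_0) = 0.069×6.7/2.21×log₁₀(136.3/97.7)
    = 0.20919 × 0.1446 = 0.03025 m

S_c ≈ 30.2 mm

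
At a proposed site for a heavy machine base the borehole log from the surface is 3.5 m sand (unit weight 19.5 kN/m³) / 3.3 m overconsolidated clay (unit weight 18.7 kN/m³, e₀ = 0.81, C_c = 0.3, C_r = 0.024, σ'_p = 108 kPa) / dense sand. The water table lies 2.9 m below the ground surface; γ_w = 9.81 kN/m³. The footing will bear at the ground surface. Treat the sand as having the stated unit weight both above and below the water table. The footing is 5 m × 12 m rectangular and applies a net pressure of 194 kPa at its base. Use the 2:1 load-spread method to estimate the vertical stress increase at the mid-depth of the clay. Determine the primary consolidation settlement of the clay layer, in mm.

S_c ≈ 74.6 mm

Mid-depth of clay below the ground surface: z = 3.5 + 3.3/2 = 5.15 m.
Total vertical stress at mid-clay: σ_v = 19.5×3.5 + 18.7×1.65 = 99.105 kPa.
Pore pressure: u = 9.81×(5.15 − 2.9) = 22.073 kPa.
Initial effective stress: σ'_0 = σ_v − u = 99.105 − 22.073 = 77.032 kPa.
Stress increase at mid-clay by the 2:1 spreading method:
Δσ = qBL/((B+z)(L+z)) = 194×5×12/((5+5.15)(12+5.15)) = 66.869 kPa
Final effective stress: σ'_f = 77.032 + 66.869 = 143.9 kPa.
σ'_f = 143.9 > σ'_p = 108 kPa, so the stress path crosses the preconsolidation pressure — recompression up to σ'_p, then virgin compression beyond:
S_c = H/(1+e₀)·[C_r·log₁₀(σ'_p/σ'_0) + C_c·log₁₀(σ'_f/σ'_p)]
    = 3.3/1.81 × [0.024×log₁₀(108/77.032) + 0.3×log₁₀(143.9/108)]
    = 1.8232 × [0.0035221 + 0.037391] = 0.07459 m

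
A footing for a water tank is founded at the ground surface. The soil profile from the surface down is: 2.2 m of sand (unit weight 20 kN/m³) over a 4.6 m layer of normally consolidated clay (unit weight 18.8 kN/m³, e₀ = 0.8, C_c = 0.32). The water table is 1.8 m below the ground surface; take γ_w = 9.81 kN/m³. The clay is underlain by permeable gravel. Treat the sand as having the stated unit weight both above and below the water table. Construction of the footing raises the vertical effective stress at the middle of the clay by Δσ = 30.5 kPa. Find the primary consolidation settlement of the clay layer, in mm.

S_c ≈ 144 mm

Mid-depth of clay below the ground surface: z = 2.2 + 4.6/2 = 4.5 m.
Total vertical stress at mid-clay: σ_v = 20×2.2 + 18.8×2.3 = 87.24 kPa.
Pore pressure: u = 9.81×(4.5 − 1.8) = 26.487 kPa.
Initial effective stress: σ'_0 = σ_v − u = 87.24 − 26.487 = 60.753 kPa.
Final effective stress: σ'_f = σ'_0 + Δσ = 60.753 + 30.5 = 91.253 kPa.
Normally consolidated clay, so the full stress increment lies on the virgin compression line:
S_c = C_c·H/(1+e₀)·log₁₀(σ'_f/σ'_0) = 0.32×4.6/(1+0.8)×log₁₀(91.253/60.753)
    = 0.81778 × 0.17668 = 0.1445 m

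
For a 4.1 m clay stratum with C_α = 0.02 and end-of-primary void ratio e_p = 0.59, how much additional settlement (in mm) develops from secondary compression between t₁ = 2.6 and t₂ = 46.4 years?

Secondary compression: S_s = C_α·H/(1+e_p)·log₁₀(t₂/t₁)
S_s = 0.02×4.1/(1+0.59)×log₁₀(46.4/2.6)
    = 0.05157 × 1.252 = 0.06455 m

S_s ≈ 64.5 mm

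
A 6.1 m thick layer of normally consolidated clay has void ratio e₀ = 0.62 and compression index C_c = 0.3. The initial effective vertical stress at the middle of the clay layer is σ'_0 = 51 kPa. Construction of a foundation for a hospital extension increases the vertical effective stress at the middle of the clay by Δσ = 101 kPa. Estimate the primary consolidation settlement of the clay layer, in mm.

Final effective stress: σ'_f = σ'_0 + Δσ = 51 + 101 = 152 kPa.
Normally consolidated clay, so the full stress increment lies on the virgin compression line:
S_c = C_c·H/(1+e₀)·log₁₀(σ'_f/σ'_0) = 0.3×6.1/(1+0.62)×log₁₀(152/51)
    = 1.1296 × 0.47427 = 0.5357 m

S_c ≈ 536 mm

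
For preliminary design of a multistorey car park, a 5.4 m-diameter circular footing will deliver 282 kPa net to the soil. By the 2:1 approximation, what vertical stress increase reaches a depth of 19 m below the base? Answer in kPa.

Δσ_z ≈ 13.8 kPa

By the 2:1 method the load spreads at 1 horizontal : 2 vertical, so at depth z the loaded area has grown by z in each plan dimension:
Δσ ≈ qD²/(D+z)² = 282×5.4²/(5.4+19)² = 13.812 kPa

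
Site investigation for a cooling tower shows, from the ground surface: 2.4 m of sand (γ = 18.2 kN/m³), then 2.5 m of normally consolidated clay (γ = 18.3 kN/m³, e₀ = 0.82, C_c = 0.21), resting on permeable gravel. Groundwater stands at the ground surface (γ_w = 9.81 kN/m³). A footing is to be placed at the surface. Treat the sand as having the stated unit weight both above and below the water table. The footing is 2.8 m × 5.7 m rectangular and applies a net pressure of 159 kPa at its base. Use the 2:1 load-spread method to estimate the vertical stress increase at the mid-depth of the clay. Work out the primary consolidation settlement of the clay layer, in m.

Mid-depth of clay below the ground surface: z = 2.4 + 2.5/2 = 3.65 m.
Total vertical stress at mid-clay: σ_v = 18.2×2.4 + 18.3×1.25 = 66.555 kPa.
Pore pressure: u = 9.81×(3.65 − 0) = 35.806 kPa.
Initial effective stress: σ'_0 = σ_v − u = 66.555 − 35.806 = 30.749 kPa.
Stress increase at mid-clay by the 2:1 spreading method:
Δσ = qBL/((B+z)(L+z)) = 159×2.8×5.7/((2.8+3.65)(5.7+3.65)) = 42.078 kPa
Final effective stress: σ'_f = σ'_0 + Δσ = 30.749 + 42.078 = 72.827 kPa.
Normally consolidated clay, so the full stress increment lies on the virgin compression line:
S_c = C_c·H/(1+e₀)·log₁₀(σ'_f/σ'_0) = 0.21×2.5/(1+0.82)×log₁₀(72.827/30.749)
    = 0.28846 × 0.37446 = 0.108 m

S_c ≈ 0.108 m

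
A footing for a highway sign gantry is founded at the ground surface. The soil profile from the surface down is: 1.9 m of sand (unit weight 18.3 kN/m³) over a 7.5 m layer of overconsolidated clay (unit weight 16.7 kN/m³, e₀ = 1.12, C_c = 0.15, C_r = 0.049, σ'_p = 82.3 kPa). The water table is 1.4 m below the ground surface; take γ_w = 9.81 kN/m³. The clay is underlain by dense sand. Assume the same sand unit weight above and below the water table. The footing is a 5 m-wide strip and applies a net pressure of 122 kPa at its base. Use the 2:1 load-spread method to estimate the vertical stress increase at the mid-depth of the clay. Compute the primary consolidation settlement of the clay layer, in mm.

Mid-depth of clay below the ground surface: z = 1.9 + 7.5/2 = 5.65 m.
Total vertical stress at mid-clay: σ_v = 18.3×1.9 + 16.7×3.75 = 97.395 kPa.
Pore pressure: u = 9.81×(5.65 − 1.4) = 41.693 kPa.
Initial effective stress: σ'_0 = σ_v − u = 97.395 − 41.693 = 55.702 kPa.
Stress increase at mid-clay by the 2:1 spreading method:
Δσ = qB/(B+z) = 122×5/(5+5.65) = 57.277 kPa
Final effective stress: σ'_f = 55.702 + 57.277 = 112.98 kPa.
σ'_f = 112.98 > σ'_p = 82.3 kPa, so the stress path crosses the preconsolidation pressure — recompression up to σ'_p, then virgin compression beyond:
S_c = H/(1+e₀)·[C_r·log₁₀(σ'_p/σ'_0) + C_c·log₁₀(σ'_f/σ'_p)]
    = 7.5/2.12 × [0.049×log₁₀(82.3/55.702) + 0.15×log₁₀(112.98/82.3)]
    = 3.5377 × [0.0083069 + 0.02064] = 0.1024 m

S_c ≈ 102 mm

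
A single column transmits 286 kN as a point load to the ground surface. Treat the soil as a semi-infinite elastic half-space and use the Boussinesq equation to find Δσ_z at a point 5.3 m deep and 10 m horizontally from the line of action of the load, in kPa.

Δσ_z ≈ 0.109 kPa

Boussinesq vertical stress below a point load on an elastic half-space:
Δσ_z = 3P/(2πz²) · [1 + (r/z)²]^(−5/2)
r/z = 10/5.3 = 1.8868; [1+(r/z)²]^(−5/2) = 0.022521.
Δσ_z = 3×286/(2π×5.3²) × 0.022521 = 4.8613 × 0.022521 = 0.1095 kPa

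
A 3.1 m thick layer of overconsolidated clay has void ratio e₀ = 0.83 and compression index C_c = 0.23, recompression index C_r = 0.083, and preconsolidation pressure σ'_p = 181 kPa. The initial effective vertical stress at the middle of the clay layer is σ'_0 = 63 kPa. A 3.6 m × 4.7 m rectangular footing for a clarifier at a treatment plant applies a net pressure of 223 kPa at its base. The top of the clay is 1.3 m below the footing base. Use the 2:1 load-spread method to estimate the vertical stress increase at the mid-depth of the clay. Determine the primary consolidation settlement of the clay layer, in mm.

S_c ≈ 49 mm

Mid-depth of clay below the footing base: z = 1.3 + 3.1/2 = 2.85 m.
Stress increase at mid-clay by the 2:1 spreading method:
Δσ = qBL/((B+z)(L+z)) = 223×3.6×4.7/((3.6+2.85)(4.7+2.85)) = 77.482 kPa
Final effective stress: σ'_f = 63 + 77.482 = 140.48 kPa.
σ'_f = 140.48 ≤ σ'_p = 181 kPa, so the clay remains overconsolidated and only the recompression index applies:
S_c = C_r·H/(1+e₀)·log₁₀(σ'_f/σ'_0) = 0.083×3.1/1.83×log₁₀(140.48/63)
    = 0.1406 × 0.34827 = 0.04897 m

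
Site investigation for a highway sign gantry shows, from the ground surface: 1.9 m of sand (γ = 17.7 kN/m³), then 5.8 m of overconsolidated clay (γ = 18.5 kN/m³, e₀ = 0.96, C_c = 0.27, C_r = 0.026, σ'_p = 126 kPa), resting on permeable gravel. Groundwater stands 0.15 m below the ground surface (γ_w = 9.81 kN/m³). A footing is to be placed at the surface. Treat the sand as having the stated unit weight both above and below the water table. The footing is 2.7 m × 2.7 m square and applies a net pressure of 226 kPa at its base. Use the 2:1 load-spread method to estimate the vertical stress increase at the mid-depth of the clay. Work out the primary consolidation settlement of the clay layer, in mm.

Mid-depth of clay below the ground surface: z = 1.9 + 5.8/2 = 4.8 m.
Total vertical stress at mid-clay: σ_v = 17.7×1.9 + 18.5×2.9 = 87.28 kPa.
Pore pressure: u = 9.81×(4.8 − 0.15) = 45.617 kPa.
Initial effective stress: σ'_0 = σ_v − u = 87.28 − 45.617 = 41.663 kPa.
Stress increase at mid-clay by the 2:1 spreading method:
Δσ = qBL/((B+z)(L+z)) = 226×2.7×2.7/((2.7+4.8)(2.7+4.8)) = 29.29 kPa
Final effective stress: σ'_f = 41.663 + 29.29 = 70.953 kPa.
σ'_f = 70.953 ≤ σ'_p = 126 kPa, so the clay remains overconsolidated and only the recompression index applies:
S_c = C_r·H/(1+e₀)·log₁₀(σ'_f/σ'_0) = 0.026×5.8/1.96×log₁₀(70.953/41.663)
    = 0.076939 × 0.23122 = 0.01779 m

S_c ≈ 17.8 mm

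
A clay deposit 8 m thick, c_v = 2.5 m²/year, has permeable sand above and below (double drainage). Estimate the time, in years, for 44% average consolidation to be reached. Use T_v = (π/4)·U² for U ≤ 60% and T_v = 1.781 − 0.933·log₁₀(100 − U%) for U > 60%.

t ≈ 0.973 years

Drainage path length: H_d = H/2 = 4 m (double drainage).
U ≤ 60%: T_v = (π/4)·U² = (π/4)×0.44² = 0.15205.
t = T_v·H_d²/c_v = 0.15205×4²/2.5 = 0.9731 years.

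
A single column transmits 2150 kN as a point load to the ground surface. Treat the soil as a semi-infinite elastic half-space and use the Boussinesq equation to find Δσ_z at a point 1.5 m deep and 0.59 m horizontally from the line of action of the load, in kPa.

Δσ_z ≈ 318 kPa

Boussinesq vertical stress below a point load on an elastic half-space:
Δσ_z = 3P/(2πz²) · [1 + (r/z)²]^(−5/2)
r/z = 0.59/1.5 = 0.39333; [1+(r/z)²]^(−5/2) = 0.69794.
Δσ_z = 3×2150/(2π×1.5²) × 0.69794 = 456.24 × 0.69794 = 318.4 kPa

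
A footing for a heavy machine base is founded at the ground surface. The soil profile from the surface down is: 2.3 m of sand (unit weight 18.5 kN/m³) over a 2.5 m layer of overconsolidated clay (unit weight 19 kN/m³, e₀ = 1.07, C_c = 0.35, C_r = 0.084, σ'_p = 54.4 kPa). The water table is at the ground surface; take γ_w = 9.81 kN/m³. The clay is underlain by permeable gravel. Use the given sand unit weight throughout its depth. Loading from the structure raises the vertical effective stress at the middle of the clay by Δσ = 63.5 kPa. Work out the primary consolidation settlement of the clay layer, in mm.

Mid-depth of clay below the ground surface: z = 2.3 + 2.5/2 = 3.55 m.
Total vertical stress at mid-clay: σ_v = 18.5×2.3 + 19×1.25 = 66.3 kPa.
Pore pressure: u = 9.81×(3.55 − 0) = 34.825 kPa.
Initial effective stress: σ'_0 = σ_v − u = 66.3 − 34.825 = 31.475 kPa.
Final effective stress: σ'_f = 31.475 + 63.5 = 94.975 kPa.
σ'_f = 94.975 > σ'_p = 54.4 kPa, so the stress path crosses the preconsolidation pressure — recompression up to σ'_p, then virgin compression beyond:
S_c = H/(1+e₀)·[C_r·log₁₀(σ'_p/σ'_0) + C_c·log₁₀(σ'_f/σ'_p)]
    = 2.5/2.07 × [0.084×log₁₀(54.4/31.475) + 0.35×log₁₀(94.975/54.4)]
    = 1.2077 × [0.019961 + 0.084704] = 0.1264 m

S_c ≈ 126 mm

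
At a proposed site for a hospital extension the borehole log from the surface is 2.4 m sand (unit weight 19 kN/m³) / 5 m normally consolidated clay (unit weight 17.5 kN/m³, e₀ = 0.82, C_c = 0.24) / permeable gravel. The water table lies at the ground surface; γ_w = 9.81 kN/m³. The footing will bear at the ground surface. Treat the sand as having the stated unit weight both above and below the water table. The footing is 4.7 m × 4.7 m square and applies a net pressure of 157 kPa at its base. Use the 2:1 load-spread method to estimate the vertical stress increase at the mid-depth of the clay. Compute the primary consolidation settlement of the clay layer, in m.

S_c ≈ 0.186 m

Mid-depth of clay below the ground surface: z = 2.4 + 5/2 = 4.9 m.
Total vertical stress at mid-clay: σ_v = 19×2.4 + 17.5×2.5 = 89.35 kPa.
Pore pressure: u = 9.81×(4.9 − 0) = 48.069 kPa.
Initial effective stress: σ'_0 = σ_v − u = 89.35 − 48.069 = 41.281 kPa.
Stress increase at mid-clay by the 2:1 spreading method:
Δσ = qBL/((B+z)(L+z)) = 157×4.7×4.7/((4.7+4.9)(4.7+4.9)) = 37.632 kPa
Final effective stress: σ'_f = σ'_0 + Δσ = 41.281 + 37.632 = 78.913 kPa.
Normally consolidated clay, so the full stress increment lies on the virgin compression line:
S_c = C_c·H/(1+e₀)·log₁₀(σ'_f/σ'_0) = 0.24×5/(1+0.82)×log₁₀(78.913/41.281)
    = 0.65934 × 0.2814 = 0.1855 m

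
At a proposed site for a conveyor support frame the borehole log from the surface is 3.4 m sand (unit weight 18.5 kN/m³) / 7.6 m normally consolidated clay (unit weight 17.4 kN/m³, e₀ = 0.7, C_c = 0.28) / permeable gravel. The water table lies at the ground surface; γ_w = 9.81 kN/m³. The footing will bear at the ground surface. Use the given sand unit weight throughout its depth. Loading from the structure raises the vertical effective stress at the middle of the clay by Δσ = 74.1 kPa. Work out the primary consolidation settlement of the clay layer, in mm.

Mid-depth of clay below the ground surface: z = 3.4 + 7.6/2 = 7.2 m.
Total vertical stress at mid-clay: σ_v = 18.5×3.4 + 17.4×3.8 = 129.02 kPa.
Pore pressure: u = 9.81×(7.2 − 0) = 70.632 kPa.
Initial effective stress: σ'_0 = σ_v − u = 129.02 − 70.632 = 58.388 kPa.
Final effective stress: σ'_f = σ'_0 + Δσ = 58.388 + 74.1 = 132.49 kPa.
Normally consolidated clay, so the full stress increment lies on the virgin compression line:
S_c = C_c·H/(1+e₀)·log₁₀(σ'_f/σ'_0) = 0.28×7.6/(1+0.7)×log₁₀(132.49/58.388)
    = 1.2518 × 0.35586 = 0.4455 m

S_c ≈ 445 mm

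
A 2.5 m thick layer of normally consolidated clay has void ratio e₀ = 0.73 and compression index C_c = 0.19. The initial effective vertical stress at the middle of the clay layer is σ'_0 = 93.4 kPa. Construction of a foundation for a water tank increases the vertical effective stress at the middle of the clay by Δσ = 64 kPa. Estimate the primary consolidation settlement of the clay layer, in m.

S_c ≈ 0.0622 m

Final effective stress: σ'_f = σ'_0 + Δσ = 93.4 + 64 = 157.4 kPa.
Normally consolidated clay, so the full stress increment lies on the virgin compression line:
S_c = C_c·H/(1+e₀)·log₁₀(σ'_f/σ'_0) = 0.19×2.5/(1+0.73)×log₁₀(157.4/93.4)
    = 0.27457 × 0.22666 = 0.06223 m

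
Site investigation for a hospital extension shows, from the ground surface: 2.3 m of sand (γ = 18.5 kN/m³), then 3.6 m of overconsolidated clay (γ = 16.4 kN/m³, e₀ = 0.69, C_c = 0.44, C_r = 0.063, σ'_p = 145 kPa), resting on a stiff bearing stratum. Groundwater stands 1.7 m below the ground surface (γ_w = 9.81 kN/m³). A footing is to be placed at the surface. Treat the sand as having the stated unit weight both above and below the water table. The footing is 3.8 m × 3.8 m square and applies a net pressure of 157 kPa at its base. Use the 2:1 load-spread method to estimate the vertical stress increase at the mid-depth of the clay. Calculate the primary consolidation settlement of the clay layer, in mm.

Mid-depth of clay below the ground surface: z = 2.3 + 3.6/2 = 4.1 m.
Total vertical stress at mid-clay: σ_v = 18.5×2.3 + 16.4×1.8 = 72.07 kPa.
Pore pressure: u = 9.81×(4.1 − 1.7) = 23.544 kPa.
Initial effective stress: σ'_0 = σ_v − u = 72.07 − 23.544 = 48.526 kPa.
Stress increase at mid-clay by the 2:1 spreading method:
Δσ = qBL/((B+z)(L+z)) = 157×3.8×3.8/((3.8+4.1)(3.8+4.1)) = 36.326 kPa
Final effective stress: σ'_f = 48.526 + 36.326 = 84.852 kPa.
σ'_f = 84.852 ≤ σ'_p = 145 kPa, so the clay remains overconsolidated and only the recompression index applies:
S_c = C_r·H/(1+e₀)·log₁₀(σ'_f/σ'_0) = 0.063×3.6/1.69×log₁₀(84.852/48.526)
    = 0.1342 × 0.24269 = 0.03257 m

S_c ≈ 32.6 mm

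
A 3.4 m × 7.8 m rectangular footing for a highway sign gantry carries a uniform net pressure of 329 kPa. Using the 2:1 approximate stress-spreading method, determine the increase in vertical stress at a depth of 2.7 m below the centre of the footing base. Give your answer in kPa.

By the 2:1 method the load spreads at 1 horizontal : 2 vertical, so at depth z the loaded area has grown by z in each plan dimension:
Δσ = qBL/((B+z)(L+z)) = 329×3.4×7.8/((3.4+2.7)(7.8+2.7)) = 136.22 kPa

Δσ_z ≈ 136 kPa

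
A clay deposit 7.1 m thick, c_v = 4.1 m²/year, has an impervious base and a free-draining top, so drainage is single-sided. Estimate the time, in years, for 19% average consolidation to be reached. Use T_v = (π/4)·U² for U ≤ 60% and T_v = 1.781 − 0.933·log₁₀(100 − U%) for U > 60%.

t ≈ 0.349 years

Drainage path length: H_d = H = 7.1 m (single drainage).
U ≤ 60%: T_v = (π/4)·U² = (π/4)×0.19² = 0.028353.
t = T_v·H_d²/c_v = 0.028353×7.1²/4.1 = 0.3486 years.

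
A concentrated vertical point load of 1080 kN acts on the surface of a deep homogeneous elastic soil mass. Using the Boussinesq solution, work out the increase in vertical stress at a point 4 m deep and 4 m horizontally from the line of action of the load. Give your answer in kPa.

Δσ_z ≈ 5.7 kPa

Boussinesq vertical stress below a point load on an elastic half-space:
Δσ_z = 3P/(2πz²) · [1 + (r/z)²]^(−5/2)
r/z = 4/4 = 1; [1+(r/z)²]^(−5/2) = 0.17678.
Δσ_z = 3×1080/(2π×4²) × 0.17678 = 32.229 × 0.17678 = 5.697 kPa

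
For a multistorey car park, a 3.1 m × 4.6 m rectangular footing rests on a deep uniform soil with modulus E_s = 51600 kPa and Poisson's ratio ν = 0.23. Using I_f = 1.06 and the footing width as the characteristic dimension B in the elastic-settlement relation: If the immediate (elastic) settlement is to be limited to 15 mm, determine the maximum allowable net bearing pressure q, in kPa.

S_e = q·B·(1−ν²)/E_s · I_f  ⇒  q = S_e·E_s / (B·(1−ν²)·I_f).
q = 0.015 × 51600 / (3.1 × 0.9471 × 1.06) = 248.7 kPa

q ≈ 249 kPa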